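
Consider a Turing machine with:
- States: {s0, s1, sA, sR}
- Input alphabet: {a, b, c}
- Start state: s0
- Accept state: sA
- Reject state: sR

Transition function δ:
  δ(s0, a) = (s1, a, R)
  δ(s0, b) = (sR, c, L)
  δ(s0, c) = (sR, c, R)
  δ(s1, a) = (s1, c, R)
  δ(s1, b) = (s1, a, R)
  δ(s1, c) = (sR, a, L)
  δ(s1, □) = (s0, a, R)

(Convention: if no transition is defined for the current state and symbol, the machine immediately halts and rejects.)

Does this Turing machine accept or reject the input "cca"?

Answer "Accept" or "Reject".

Execution trace:
Initial: [s0]cca
Step 1: δ(s0, c) = (sR, c, R) → c[sR]ca

The machine reaches the reject state sR and halts.

Answer: Reject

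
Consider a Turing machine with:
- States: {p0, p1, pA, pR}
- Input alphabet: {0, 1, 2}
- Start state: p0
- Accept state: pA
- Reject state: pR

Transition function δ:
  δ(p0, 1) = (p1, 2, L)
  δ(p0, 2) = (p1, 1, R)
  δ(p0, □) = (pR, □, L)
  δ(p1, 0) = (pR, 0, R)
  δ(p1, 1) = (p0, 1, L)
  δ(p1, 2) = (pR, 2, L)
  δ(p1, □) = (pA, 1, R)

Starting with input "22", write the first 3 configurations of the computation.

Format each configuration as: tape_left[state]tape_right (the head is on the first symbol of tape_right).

Transitions applied:
Step 1: δ(p0, 2) = (p1, 1, R)
Step 2: δ(p1, 2) = (pR, 2, L)

The first 3 configurations are:
[p0]22 ⊢ 1[p1]2 ⊢ [pR]12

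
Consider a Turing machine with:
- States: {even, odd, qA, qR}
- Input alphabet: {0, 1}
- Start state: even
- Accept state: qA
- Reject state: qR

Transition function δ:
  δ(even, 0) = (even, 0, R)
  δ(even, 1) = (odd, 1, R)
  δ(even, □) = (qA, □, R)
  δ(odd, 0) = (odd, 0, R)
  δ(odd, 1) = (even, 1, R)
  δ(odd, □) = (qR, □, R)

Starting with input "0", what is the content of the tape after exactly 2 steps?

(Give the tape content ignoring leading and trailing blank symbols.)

Execution trace:
Initial: [even]0
Step 1: δ(even, 0) = (even, 0, R) → 0[even]□
Step 2: δ(even, □) = (qA, □, R) → 0□[qA]□

The machine reaches the accept state qA and halts.

After 2 steps, the tape (ignoring leading/trailing blanks) is: 0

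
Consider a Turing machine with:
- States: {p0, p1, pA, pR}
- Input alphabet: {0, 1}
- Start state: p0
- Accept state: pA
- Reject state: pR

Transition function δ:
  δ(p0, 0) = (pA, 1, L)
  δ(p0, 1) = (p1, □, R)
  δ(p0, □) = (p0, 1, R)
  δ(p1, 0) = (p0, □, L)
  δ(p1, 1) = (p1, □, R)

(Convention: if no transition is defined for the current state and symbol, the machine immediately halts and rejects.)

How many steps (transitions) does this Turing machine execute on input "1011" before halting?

Execution trace:
Initial: [p0]1011
Step 1: δ(p0, 1) = (p1, □, R) → □[p1]011
Step 2: δ(p1, 0) = (p0, □, L) → [p0]□□11
Step 3: δ(p0, □) = (p0, 1, R) → 1[p0]□11
Step 4: δ(p0, □) = (p0, 1, R) → 11[p0]11
Step 5: δ(p0, 1) = (p1, □, R) → 11□[p1]1
Step 6: δ(p1, 1) = (p1, □, R) → 11□□[p1]□

No transition is defined for δ(p1, □). By convention the machine halts and rejects.

The machine executed 6 steps before halting.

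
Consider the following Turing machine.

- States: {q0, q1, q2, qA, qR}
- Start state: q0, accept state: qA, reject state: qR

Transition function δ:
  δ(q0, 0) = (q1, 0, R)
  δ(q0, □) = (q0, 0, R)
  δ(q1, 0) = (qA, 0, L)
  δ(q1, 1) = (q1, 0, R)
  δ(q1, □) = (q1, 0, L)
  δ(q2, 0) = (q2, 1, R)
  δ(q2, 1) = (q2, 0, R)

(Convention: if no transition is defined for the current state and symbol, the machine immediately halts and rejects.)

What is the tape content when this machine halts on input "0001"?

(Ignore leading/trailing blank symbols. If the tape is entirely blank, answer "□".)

Execution trace:
Initial: [q0]0001
Step 1: δ(q0, 0) = (q1, 0, R) → 0[q1]001
Step 2: δ(q1, 0) = (qA, 0, L) → [qA]0001

The machine reaches the accept state qA and halts.

Final tape (ignoring leading/trailing blanks): 0001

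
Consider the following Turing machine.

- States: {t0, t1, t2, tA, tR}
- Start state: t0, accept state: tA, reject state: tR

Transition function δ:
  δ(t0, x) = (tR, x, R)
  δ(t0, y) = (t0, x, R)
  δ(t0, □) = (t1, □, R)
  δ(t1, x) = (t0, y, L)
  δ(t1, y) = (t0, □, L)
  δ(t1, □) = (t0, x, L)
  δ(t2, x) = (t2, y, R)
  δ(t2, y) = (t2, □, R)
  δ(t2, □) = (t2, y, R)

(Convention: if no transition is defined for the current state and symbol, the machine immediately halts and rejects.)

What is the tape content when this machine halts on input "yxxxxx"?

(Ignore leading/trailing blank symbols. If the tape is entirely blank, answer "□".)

Execution trace:
Initial: [t0]yxxxxx
Step 1: δ(t0, y) = (t0, x, R) → x[t0]xxxxx
Step 2: δ(t0, x) = (tR, x, R) → xx[tR]xxxx

The machine reaches the reject state tR and halts.

Final tape (ignoring leading/trailing blanks): xxxxxx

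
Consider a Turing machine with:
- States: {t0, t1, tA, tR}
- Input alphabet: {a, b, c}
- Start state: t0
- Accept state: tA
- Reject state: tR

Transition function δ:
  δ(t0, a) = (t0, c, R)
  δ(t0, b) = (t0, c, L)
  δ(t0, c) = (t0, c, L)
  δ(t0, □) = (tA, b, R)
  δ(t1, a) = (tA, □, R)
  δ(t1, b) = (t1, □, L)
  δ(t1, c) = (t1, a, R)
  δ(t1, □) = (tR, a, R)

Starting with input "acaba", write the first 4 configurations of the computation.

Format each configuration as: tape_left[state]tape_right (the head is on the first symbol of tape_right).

Transitions applied:
Step 1: δ(t0, a) = (t0, c, R)
Step 2: δ(t0, c) = (t0, c, L)
Step 3: δ(t0, c) = (t0, c, L)

The first 4 configurations are:
[t0]acaba ⊢ c[t0]caba ⊢ [t0]ccaba ⊢ [t0]□ccaba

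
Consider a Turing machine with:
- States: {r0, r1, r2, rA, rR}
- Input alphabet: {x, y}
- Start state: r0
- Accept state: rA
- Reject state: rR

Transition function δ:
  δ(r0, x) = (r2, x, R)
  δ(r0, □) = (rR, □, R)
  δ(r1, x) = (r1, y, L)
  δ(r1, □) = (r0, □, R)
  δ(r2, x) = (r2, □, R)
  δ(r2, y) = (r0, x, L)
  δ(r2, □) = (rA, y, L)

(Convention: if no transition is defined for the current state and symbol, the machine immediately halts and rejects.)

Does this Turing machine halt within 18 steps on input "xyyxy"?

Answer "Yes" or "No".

Execution trace:
Initial: [r0]xyyxy
Step 1: δ(r0, x) = (r2, x, R) → x[r2]yyxy
Step 2: δ(r2, y) = (r0, x, L) → [r0]xxyxy
Step 3: δ(r0, x) = (r2, x, R) → x[r2]xyxy
Step 4: δ(r2, x) = (r2, □, R) → x□[r2]yxy
Step 5: δ(r2, y) = (r0, x, L) → x[r0]□xxy
Step 6: δ(r0, □) = (rR, □, R) → x□[rR]xxy

The machine reaches the reject state rR and halts.
The machine halted after 6 steps (within the 18-step bound).

Answer: Yes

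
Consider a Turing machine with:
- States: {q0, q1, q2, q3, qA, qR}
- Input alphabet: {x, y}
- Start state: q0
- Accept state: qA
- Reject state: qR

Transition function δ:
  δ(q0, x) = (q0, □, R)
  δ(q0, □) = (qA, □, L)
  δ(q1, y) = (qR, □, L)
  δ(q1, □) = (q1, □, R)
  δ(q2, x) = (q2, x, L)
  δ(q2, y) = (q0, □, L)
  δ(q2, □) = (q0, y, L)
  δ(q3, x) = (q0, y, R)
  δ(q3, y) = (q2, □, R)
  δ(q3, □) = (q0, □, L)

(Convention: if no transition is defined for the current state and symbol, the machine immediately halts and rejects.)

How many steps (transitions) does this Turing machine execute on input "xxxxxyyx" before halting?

Execution trace:
Initial: [q0]xxxxxyyx
Step 1: δ(q0, x) = (q0, □, R) → □[q0]xxxxyyx
Step 2: δ(q0, x) = (q0, □, R) → □□[q0]xxxyyx
Step 3: δ(q0, x) = (q0, □, R) → □□□[q0]xxyyx
Step 4: δ(q0, x) = (q0, □, R) → □□□□[q0]xyyx
Step 5: δ(q0, x) = (q0, □, R) → □□□□□[q0]yyx

No transition is defined for δ(q0, y). By convention the machine halts and rejects.

The machine executed 5 steps before halting.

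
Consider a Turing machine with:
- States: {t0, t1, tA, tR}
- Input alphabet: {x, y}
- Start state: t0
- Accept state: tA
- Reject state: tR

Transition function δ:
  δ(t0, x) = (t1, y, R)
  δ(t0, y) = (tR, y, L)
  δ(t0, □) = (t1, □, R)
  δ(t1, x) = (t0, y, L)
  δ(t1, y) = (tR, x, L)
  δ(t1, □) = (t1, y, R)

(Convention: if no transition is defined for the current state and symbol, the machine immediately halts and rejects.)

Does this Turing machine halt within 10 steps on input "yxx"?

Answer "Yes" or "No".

Execution trace:
Initial: [t0]yxx
Step 1: δ(t0, y) = (tR, y, L) → [tR]□yxx

The machine reaches the reject state tR and halts.
The machine halted after 1 step (within the 10-step bound).

Answer: Yes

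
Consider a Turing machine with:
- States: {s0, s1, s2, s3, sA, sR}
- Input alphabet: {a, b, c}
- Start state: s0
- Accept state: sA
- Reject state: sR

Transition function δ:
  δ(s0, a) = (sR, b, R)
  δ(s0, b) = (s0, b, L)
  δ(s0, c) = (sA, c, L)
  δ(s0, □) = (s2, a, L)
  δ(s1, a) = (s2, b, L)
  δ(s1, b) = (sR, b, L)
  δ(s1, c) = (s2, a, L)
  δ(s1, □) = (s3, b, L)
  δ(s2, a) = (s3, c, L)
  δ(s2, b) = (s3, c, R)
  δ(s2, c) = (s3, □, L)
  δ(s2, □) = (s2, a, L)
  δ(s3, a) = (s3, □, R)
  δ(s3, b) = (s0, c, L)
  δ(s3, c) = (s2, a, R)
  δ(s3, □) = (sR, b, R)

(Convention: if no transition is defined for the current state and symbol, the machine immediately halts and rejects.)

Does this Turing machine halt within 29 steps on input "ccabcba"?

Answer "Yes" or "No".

Execution trace:
Initial: [s0]ccabcba
Step 1: δ(s0, c) = (sA, c, L) → [sA]□ccabcba

The machine reaches the accept state sA and halts.
The machine halted after 1 step (within the 29-step bound).

Answer: Yes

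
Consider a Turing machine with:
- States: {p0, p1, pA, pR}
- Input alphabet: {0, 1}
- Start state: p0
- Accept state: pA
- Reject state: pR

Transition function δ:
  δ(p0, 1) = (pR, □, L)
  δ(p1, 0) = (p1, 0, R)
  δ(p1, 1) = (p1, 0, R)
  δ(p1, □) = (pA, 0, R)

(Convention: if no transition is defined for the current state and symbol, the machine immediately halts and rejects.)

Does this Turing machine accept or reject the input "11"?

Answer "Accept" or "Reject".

Execution trace:
Initial: [p0]11
Step 1: δ(p0, 1) = (pR, □, L) → [pR]□□1

The machine reaches the reject state pR and halts.

Answer: Reject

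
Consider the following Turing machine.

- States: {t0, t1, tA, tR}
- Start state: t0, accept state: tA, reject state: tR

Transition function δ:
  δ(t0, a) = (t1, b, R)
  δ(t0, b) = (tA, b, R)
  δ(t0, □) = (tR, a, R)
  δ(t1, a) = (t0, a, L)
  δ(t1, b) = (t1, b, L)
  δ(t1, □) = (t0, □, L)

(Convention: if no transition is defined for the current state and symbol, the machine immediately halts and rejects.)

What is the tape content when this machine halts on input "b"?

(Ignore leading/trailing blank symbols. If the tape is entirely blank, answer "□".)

Execution trace:
Initial: [t0]b
Step 1: δ(t0, b) = (tA, b, R) → b[tA]□

The machine reaches the accept state tA and halts.

Final tape (ignoring leading/trailing blanks): b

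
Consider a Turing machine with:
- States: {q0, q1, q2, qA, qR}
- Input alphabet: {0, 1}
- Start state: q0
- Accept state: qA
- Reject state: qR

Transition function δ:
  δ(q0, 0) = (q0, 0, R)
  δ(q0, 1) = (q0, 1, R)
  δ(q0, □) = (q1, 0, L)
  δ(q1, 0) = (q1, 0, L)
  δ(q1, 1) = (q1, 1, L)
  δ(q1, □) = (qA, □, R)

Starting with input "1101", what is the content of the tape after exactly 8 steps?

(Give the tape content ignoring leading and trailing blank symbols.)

Execution trace:
Initial: [q0]1101
Step 1: δ(q0, 1) = (q0, 1, R) → 1[q0]101
Step 2: δ(q0, 1) = (q0, 1, R) → 11[q0]01
Step 3: δ(q0, 0) = (q0, 0, R) → 110[q0]1
Step 4: δ(q0, 1) = (q0, 1, R) → 1101[q0]□
Step 5: δ(q0, □) = (q1, 0, L) → 110[q1]10
Step 6: δ(q1, 1) = (q1, 1, L) → 11[q1]010
Step 7: δ(q1, 0) = (q1, 0, L) → 1[q1]1010
Step 8: δ(q1, 1) = (q1, 1, L) → [q1]11010

After 8 steps, the tape (ignoring leading/trailing blanks) is: 11010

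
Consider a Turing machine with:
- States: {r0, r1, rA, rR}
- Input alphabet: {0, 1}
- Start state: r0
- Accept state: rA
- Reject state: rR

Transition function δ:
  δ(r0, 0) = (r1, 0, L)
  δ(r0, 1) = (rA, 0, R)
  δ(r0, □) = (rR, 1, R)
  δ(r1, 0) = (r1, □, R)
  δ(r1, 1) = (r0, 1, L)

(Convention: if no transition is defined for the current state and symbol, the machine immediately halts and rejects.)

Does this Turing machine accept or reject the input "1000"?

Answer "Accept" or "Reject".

Execution trace:
Initial: [r0]1000
Step 1: δ(r0, 1) = (rA, 0, R) → 0[rA]000

The machine reaches the accept state rA and halts.

Answer: Accept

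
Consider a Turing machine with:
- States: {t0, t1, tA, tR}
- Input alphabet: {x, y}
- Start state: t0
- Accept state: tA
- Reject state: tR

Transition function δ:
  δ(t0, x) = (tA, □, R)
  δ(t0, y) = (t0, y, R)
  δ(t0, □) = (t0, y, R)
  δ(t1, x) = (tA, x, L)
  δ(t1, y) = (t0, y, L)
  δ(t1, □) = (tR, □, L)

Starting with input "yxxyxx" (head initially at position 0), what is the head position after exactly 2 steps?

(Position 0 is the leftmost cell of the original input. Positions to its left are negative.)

Execution trace (head position shown):
Step 0: [t0]yxxyxx  (head at position 0)
Step 1: move right → y[t0]xxyxx  (head at position 1)
Step 2: move right → y□[tA]xyxx  (head at position 2)

After 2 steps, the head is at position 2.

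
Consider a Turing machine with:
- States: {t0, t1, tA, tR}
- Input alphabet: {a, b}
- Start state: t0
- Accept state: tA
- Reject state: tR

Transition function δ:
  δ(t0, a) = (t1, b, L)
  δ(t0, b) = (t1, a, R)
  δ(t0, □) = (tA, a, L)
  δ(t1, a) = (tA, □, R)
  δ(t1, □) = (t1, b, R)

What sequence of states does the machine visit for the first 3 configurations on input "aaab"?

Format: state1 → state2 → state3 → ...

Execution trace:
Initial: [t0]aaab
Step 1: δ(t0, a) = (t1, b, L) → [t1]□baab
Step 2: δ(t1, □) = (t1, b, R) → b[t1]baab

No transition is defined for δ(t1, b). By convention the machine halts and rejects.

State sequence: t0 → t1 → t1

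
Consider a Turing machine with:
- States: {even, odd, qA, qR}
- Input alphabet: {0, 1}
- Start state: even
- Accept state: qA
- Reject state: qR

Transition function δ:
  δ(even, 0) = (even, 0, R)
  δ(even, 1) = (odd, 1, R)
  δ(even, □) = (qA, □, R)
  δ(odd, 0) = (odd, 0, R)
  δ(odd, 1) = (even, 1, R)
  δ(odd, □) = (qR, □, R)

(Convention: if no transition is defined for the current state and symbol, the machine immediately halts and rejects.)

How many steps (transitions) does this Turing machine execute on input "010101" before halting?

Execution trace:
Initial: [even]010101
Step 1: δ(even, 0) = (even, 0, R) → 0[even]10101
Step 2: δ(even, 1) = (odd, 1, R) → 01[odd]0101
Step 3: δ(odd, 0) = (odd, 0, R) → 010[odd]101
Step 4: δ(odd, 1) = (even, 1, R) → 0101[even]01
Step 5: δ(even, 0) = (even, 0, R) → 01010[even]1
Step 6: δ(even, 1) = (odd, 1, R) → 010101[odd]□
Step 7: δ(odd, □) = (qR, □, R) → 010101□[qR]□

The machine reaches the reject state qR and halts.

The machine executed 7 steps before halting.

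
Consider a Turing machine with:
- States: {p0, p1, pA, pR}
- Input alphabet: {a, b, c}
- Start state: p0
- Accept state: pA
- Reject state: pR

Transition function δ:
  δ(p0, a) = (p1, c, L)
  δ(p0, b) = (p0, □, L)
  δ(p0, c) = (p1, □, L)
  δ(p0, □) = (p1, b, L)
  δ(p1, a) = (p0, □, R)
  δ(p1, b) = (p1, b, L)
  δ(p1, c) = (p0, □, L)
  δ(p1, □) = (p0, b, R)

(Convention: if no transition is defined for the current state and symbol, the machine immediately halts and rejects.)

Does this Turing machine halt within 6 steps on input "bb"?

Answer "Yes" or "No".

Execution trace:
Initial: [p0]bb
Step 1: δ(p0, b) = (p0, □, L) → [p0]□□b
Step 2: δ(p0, □) = (p1, b, L) → [p1]□b□b
Step 3: δ(p1, □) = (p0, b, R) → b[p0]b□b
Step 4: δ(p0, b) = (p0, □, L) → [p0]b□□b
Step 5: δ(p0, b) = (p0, □, L) → [p0]□□□□b
Step 6: δ(p0, □) = (p1, b, L) → [p1]□b□□□b

The machine has not reached a halting state after 6 steps.
The machine did not halt within the 6-step bound.

Answer: No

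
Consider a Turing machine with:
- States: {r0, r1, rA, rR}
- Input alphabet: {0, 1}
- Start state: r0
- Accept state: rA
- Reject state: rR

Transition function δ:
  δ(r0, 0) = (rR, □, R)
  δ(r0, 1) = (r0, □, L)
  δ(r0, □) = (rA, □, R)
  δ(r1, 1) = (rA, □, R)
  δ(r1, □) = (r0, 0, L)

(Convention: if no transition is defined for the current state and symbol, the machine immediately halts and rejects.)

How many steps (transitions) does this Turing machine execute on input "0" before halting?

Execution trace:
Initial: [r0]0
Step 1: δ(r0, 0) = (rR, □, R) → □[rR]□

The machine reaches the reject state rR and halts.

The machine executed 1 step before halting.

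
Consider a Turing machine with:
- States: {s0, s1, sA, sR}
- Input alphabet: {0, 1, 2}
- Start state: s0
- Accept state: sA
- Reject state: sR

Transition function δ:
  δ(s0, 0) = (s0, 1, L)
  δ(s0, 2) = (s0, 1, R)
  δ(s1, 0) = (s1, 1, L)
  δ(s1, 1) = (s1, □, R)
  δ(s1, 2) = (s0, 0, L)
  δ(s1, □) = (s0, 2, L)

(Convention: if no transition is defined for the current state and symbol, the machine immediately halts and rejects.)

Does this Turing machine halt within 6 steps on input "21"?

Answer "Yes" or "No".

Execution trace:
Initial: [s0]21
Step 1: δ(s0, 2) = (s0, 1, R) → 1[s0]1

No transition is defined for δ(s0, 1). By convention the machine halts and rejects.
The machine halted after 1 step (within the 6-step bound).

Answer: Yes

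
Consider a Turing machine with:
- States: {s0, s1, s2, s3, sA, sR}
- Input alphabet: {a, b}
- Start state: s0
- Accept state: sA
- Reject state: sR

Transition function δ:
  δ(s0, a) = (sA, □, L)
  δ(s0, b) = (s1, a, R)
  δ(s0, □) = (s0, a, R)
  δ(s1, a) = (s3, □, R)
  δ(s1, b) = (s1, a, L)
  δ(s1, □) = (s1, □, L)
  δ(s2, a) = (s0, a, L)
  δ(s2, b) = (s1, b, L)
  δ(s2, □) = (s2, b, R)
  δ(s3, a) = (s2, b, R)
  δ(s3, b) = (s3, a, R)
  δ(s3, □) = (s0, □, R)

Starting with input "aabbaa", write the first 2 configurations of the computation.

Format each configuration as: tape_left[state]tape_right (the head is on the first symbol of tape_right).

Transitions applied:
Step 1: δ(s0, a) = (sA, □, L)

The first 2 configurations are:
[s0]aabbaa ⊢ [sA]□□abbaa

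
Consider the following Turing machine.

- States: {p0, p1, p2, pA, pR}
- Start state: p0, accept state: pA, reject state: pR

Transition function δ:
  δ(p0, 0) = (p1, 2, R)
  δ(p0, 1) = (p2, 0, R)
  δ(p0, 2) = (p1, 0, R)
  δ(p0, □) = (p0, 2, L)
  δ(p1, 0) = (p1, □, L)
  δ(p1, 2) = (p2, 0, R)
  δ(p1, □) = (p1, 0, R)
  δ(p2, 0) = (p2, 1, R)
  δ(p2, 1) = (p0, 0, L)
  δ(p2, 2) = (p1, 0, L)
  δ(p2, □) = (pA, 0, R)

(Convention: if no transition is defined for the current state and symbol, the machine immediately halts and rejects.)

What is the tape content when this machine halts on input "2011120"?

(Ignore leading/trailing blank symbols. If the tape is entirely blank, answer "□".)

Execution trace:
Initial: [p0]2011120
Step 1: δ(p0, 2) = (p1, 0, R) → 0[p1]011120
Step 2: δ(p1, 0) = (p1, □, L) → [p1]0□11120
Step 3: δ(p1, 0) = (p1, □, L) → [p1]□□□11120
Step 4: δ(p1, □) = (p1, 0, R) → 0[p1]□□11120
Step 5: δ(p1, □) = (p1, 0, R) → 00[p1]□11120
Step 6: δ(p1, □) = (p1, 0, R) → 000[p1]11120

No transition is defined for δ(p1, 1). By convention the machine halts and rejects.

Final tape (ignoring leading/trailing blanks): 00011120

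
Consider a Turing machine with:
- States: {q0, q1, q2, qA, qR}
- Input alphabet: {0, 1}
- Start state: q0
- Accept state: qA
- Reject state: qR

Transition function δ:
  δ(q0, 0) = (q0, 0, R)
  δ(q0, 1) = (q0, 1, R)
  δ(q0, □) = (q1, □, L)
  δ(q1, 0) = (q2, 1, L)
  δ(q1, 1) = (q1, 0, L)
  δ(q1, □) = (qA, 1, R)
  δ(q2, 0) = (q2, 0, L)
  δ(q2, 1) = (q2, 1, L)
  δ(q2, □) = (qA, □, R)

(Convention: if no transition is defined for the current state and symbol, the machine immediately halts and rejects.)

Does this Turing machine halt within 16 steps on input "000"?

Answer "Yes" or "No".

Execution trace:
Initial: [q0]000
Step 1: δ(q0, 0) = (q0, 0, R) → 0[q0]00
Step 2: δ(q0, 0) = (q0, 0, R) → 00[q0]0
Step 3: δ(q0, 0) = (q0, 0, R) → 000[q0]□
Step 4: δ(q0, □) = (q1, □, L) → 00[q1]0□
Step 5: δ(q1, 0) = (q2, 1, L) → 0[q2]01□
Step 6: δ(q2, 0) = (q2, 0, L) → [q2]001□
Step 7: δ(q2, 0) = (q2, 0, L) → [q2]□001□
Step 8: δ(q2, □) = (qA, □, R) → □[qA]001□

The machine reaches the accept state qA and halts.
The machine halted after 8 steps (within the 16-step bound).

Answer: Yes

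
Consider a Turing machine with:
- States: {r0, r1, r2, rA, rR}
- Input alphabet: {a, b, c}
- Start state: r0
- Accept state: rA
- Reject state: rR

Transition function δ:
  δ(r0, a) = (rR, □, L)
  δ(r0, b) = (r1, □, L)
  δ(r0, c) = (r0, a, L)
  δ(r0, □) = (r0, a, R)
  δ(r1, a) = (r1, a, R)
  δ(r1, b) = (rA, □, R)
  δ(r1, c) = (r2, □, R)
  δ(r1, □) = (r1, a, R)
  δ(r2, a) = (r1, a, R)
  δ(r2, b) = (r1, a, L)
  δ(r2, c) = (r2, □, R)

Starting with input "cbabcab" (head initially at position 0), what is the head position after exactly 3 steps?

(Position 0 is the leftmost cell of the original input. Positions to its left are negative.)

Execution trace (head position shown):
Step 0: [r0]cbabcab  (head at position 0)
Step 1: move left → [r0]□ababcab  (head at position -1)
Step 2: move right → a[r0]ababcab  (head at position 0)
Step 3: move left → [rR]a□babcab  (head at position -1)

After 3 steps, the head is at position -1.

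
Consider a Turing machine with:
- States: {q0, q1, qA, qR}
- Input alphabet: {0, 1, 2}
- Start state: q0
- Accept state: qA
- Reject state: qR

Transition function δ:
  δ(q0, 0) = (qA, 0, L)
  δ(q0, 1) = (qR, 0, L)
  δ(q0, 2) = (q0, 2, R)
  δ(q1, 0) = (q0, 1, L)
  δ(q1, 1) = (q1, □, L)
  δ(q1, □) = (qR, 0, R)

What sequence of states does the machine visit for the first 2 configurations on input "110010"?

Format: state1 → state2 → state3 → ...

Execution trace:
Initial: [q0]110010
Step 1: δ(q0, 1) = (qR, 0, L) → [qR]□010010

The machine reaches the reject state qR and halts.

State sequence: q0 → qR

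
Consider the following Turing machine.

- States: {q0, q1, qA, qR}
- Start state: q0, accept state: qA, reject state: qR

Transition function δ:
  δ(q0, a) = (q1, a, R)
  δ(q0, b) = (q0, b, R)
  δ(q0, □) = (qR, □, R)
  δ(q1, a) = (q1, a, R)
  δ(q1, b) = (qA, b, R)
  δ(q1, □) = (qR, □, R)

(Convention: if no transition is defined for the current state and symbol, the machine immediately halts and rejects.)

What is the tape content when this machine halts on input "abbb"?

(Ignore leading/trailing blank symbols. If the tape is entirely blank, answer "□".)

Execution trace:
Initial: [q0]abbb
Step 1: δ(q0, a) = (q1, a, R) → a[q1]bbb
Step 2: δ(q1, b) = (qA, b, R) → ab[qA]bb

The machine reaches the accept state qA and halts.

Final tape (ignoring leading/trailing blanks): abbb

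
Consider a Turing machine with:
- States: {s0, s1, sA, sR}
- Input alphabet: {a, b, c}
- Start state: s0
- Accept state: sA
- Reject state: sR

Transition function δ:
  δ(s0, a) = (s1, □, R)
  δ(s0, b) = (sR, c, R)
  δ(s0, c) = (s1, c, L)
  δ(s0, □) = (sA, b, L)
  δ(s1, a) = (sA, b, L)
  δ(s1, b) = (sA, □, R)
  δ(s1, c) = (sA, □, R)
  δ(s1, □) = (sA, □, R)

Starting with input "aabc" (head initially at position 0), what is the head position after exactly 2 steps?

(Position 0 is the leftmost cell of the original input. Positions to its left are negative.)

Execution trace (head position shown):
Step 0: [s0]aabc  (head at position 0)
Step 1: move right → □[s1]abc  (head at position 1)
Step 2: move left → [sA]□bbc  (head at position 0)

After 2 steps, the head is at position 0.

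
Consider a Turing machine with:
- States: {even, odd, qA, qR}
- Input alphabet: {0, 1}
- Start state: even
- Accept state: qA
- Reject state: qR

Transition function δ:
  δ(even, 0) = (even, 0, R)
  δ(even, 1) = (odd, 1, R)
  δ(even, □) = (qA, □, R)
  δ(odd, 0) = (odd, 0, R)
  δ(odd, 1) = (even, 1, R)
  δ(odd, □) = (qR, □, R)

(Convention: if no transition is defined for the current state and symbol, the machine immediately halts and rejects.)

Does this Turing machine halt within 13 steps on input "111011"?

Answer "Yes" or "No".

Execution trace:
Initial: [even]111011
Step 1: δ(even, 1) = (odd, 1, R) → 1[odd]11011
Step 2: δ(odd, 1) = (even, 1, R) → 11[even]1011
Step 3: δ(even, 1) = (odd, 1, R) → 111[odd]011
Step 4: δ(odd, 0) = (odd, 0, R) → 1110[odd]11
Step 5: δ(odd, 1) = (even, 1, R) → 11101[even]1
Step 6: δ(even, 1) = (odd, 1, R) → 111011[odd]□
Step 7: δ(odd, □) = (qR, □, R) → 111011□[qR]□

The machine reaches the reject state qR and halts.
The machine halted after 7 steps (within the 13-step bound).

Answer: Yes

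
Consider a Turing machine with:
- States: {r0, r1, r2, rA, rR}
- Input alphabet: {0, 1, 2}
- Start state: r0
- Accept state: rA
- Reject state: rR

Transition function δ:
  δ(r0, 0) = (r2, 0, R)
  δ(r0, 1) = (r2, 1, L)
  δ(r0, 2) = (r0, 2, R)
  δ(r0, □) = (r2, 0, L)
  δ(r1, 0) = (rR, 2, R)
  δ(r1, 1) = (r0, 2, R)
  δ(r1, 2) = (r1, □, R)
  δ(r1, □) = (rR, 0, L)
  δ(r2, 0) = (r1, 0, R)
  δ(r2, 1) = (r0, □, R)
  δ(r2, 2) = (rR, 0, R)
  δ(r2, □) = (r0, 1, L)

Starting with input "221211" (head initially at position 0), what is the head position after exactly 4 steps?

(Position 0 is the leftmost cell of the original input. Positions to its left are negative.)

Execution trace (head position shown):
Step 0: [r0]221211  (head at position 0)
Step 1: move right → 2[r0]21211  (head at position 1)
Step 2: move right → 22[r0]1211  (head at position 2)
Step 3: move left → 2[r2]21211  (head at position 1)
Step 4: move right → 20[rR]1211  (head at position 2)

After 4 steps, the head is at position 2.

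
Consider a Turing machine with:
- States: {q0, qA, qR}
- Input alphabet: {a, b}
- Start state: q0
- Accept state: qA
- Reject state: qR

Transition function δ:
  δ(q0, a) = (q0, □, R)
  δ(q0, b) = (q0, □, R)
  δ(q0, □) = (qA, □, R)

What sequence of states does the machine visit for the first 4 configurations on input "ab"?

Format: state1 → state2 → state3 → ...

Execution trace:
Initial: [q0]ab
Step 1: δ(q0, a) = (q0, □, R) → □[q0]b
Step 2: δ(q0, b) = (q0, □, R) → □□[q0]□
Step 3: δ(q0, □) = (qA, □, R) → □□□[qA]□

The machine reaches the accept state qA and halts.

State sequence: q0 → q0 → q0 → qA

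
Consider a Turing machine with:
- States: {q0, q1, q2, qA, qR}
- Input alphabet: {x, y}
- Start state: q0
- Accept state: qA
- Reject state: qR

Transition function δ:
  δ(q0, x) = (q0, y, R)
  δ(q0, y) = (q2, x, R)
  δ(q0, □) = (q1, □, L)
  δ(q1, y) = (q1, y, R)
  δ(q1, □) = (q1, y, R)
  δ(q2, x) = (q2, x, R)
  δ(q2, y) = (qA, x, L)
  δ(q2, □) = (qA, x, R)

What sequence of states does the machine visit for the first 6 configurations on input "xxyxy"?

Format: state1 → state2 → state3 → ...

Execution trace:
Initial: [q0]xxyxy
Step 1: δ(q0, x) = (q0, y, R) → y[q0]xyxy
Step 2: δ(q0, x) = (q0, y, R) → yy[q0]yxy
Step 3: δ(q0, y) = (q2, x, R) → yyx[q2]xy
Step 4: δ(q2, x) = (q2, x, R) → yyxx[q2]y
Step 5: δ(q2, y) = (qA, x, L) → yyx[qA]xx

The machine reaches the accept state qA and halts.

State sequence: q0 → q0 → q0 → q2 → q2 → qA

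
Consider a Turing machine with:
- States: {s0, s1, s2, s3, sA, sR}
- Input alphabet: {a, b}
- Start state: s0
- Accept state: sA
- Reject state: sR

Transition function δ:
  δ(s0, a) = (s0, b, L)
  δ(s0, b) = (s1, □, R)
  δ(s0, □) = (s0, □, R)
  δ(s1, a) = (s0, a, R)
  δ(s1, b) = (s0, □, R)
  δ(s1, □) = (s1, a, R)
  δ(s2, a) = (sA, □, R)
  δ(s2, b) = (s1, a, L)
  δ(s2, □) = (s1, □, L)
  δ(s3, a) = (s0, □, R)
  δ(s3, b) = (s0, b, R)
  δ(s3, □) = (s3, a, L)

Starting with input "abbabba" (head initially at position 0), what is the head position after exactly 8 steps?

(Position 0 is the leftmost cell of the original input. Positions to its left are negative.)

Execution trace (head position shown):
Step 0: [s0]abbabba  (head at position 0)
Step 1: move left → [s0]□bbbabba  (head at position -1)
Step 2: move right → □[s0]bbbabba  (head at position 0)
Step 3: move right → □□[s1]bbabba  (head at position 1)
Step 4: move right → □□□[s0]babba  (head at position 2)
Step 5: move right → □□□□[s1]abba  (head at position 3)
Step 6: move right → □□□□a[s0]bba  (head at position 4)
Step 7: move right → □□□□a□[s1]ba  (head at position 5)
Step 8: move right → □□□□a□□[s0]a  (head at position 6)

After 8 steps, the head is at position 6.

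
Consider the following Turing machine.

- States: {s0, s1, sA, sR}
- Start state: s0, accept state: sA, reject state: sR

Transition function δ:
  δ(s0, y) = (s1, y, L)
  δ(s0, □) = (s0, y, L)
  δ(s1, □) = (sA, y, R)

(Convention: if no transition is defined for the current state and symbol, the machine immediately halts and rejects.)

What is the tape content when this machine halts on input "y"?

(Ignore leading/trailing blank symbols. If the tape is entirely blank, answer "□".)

Execution trace:
Initial: [s0]y
Step 1: δ(s0, y) = (s1, y, L) → [s1]□y
Step 2: δ(s1, □) = (sA, y, R) → y[sA]y

The machine reaches the accept state sA and halts.

Final tape (ignoring leading/trailing blanks): yy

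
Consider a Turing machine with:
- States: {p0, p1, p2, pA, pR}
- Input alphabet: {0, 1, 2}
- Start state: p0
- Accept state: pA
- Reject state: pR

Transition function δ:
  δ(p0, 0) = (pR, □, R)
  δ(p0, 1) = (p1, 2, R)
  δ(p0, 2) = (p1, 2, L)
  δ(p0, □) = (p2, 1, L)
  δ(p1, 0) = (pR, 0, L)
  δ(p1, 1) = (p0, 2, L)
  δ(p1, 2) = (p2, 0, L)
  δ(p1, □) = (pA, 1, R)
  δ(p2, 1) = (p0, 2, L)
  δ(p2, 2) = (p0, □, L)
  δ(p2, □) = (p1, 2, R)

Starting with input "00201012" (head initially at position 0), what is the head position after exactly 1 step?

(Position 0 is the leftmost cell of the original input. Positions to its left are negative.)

Execution trace (head position shown):
Step 0: [p0]00201012  (head at position 0)
Step 1: move right → □[pR]0201012  (head at position 1)

After 1 step, the head is at position 1.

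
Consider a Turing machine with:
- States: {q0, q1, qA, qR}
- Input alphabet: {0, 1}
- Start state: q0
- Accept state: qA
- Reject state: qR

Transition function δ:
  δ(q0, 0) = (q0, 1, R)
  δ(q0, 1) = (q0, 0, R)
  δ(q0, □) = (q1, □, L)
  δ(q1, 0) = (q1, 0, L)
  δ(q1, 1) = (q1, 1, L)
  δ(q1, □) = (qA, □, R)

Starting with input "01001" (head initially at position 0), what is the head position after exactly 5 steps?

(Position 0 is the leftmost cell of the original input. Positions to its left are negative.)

Execution trace (head position shown):
Step 0: [q0]01001  (head at position 0)
Step 1: move right → 1[q0]1001  (head at position 1)
Step 2: move right → 10[q0]001  (head at position 2)
Step 3: move right → 101[q0]01  (head at position 3)
Step 4: move right → 1011[q0]1  (head at position 4)
Step 5: move right → 10110[q0]□  (head at position 5)

After 5 steps, the head is at position 5.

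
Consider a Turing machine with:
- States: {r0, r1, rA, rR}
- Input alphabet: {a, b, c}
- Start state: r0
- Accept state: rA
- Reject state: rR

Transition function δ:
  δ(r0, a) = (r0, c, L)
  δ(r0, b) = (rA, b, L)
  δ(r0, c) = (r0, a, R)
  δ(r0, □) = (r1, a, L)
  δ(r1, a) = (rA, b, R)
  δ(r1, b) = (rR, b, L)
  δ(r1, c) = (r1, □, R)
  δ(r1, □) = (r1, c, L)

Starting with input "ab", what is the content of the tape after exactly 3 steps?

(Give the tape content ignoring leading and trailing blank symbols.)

Execution trace:
Initial: [r0]ab
Step 1: δ(r0, a) = (r0, c, L) → [r0]□cb
Step 2: δ(r0, □) = (r1, a, L) → [r1]□acb
Step 3: δ(r1, □) = (r1, c, L) → [r1]□cacb

After 3 steps, the tape (ignoring leading/trailing blanks) is: cacb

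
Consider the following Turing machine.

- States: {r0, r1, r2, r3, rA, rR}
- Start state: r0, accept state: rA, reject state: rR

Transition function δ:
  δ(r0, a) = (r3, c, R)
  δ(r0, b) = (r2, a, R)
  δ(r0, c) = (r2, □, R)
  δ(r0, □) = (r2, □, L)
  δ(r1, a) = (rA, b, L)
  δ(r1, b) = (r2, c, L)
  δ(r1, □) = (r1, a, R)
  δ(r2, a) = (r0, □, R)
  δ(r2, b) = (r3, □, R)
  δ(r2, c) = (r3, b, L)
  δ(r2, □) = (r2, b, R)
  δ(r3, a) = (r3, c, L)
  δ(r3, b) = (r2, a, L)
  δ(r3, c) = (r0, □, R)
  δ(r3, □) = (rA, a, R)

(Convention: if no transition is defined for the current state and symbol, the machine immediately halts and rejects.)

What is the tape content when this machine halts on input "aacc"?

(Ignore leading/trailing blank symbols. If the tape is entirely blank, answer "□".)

Execution trace:
Initial: [r0]aacc
Step 1: δ(r0, a) = (r3, c, R) → c[r3]acc
Step 2: δ(r3, a) = (r3, c, L) → [r3]cccc
Step 3: δ(r3, c) = (r0, □, R) → □[r0]ccc
Step 4: δ(r0, c) = (r2, □, R) → □□[r2]cc
Step 5: δ(r2, c) = (r3, b, L) → □[r3]□bc
Step 6: δ(r3, □) = (rA, a, R) → □a[rA]bc

The machine reaches the accept state rA and halts.

Final tape (ignoring leading/trailing blanks): abc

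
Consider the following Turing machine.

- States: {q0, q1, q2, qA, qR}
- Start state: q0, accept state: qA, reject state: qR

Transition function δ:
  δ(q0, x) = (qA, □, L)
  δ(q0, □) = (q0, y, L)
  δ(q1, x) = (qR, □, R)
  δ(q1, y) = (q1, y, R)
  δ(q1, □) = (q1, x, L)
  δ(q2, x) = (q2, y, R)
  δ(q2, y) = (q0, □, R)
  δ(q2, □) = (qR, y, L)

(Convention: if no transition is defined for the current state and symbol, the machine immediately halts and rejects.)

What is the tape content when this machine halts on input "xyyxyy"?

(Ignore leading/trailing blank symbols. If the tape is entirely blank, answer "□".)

Execution trace:
Initial: [q0]xyyxyy
Step 1: δ(q0, x) = (qA, □, L) → [qA]□□yyxyy

The machine reaches the accept state qA and halts.

Final tape (ignoring leading/trailing blanks): yyxyy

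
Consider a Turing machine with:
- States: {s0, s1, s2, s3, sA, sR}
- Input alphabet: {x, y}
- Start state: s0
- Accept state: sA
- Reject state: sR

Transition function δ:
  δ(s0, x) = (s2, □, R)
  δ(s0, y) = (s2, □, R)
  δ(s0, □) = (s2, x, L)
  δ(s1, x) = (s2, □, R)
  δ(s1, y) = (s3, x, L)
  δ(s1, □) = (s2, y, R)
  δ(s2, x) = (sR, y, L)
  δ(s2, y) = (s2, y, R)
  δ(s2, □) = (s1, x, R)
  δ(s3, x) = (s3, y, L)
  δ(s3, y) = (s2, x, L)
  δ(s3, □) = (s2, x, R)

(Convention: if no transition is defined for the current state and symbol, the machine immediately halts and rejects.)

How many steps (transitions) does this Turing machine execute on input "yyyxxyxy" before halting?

Execution trace:
Initial: [s0]yyyxxyxy
Step 1: δ(s0, y) = (s2, □, R) → □[s2]yyxxyxy
Step 2: δ(s2, y) = (s2, y, R) → □y[s2]yxxyxy
Step 3: δ(s2, y) = (s2, y, R) → □yy[s2]xxyxy
Step 4: δ(s2, x) = (sR, y, L) → □y[sR]yyxyxy

The machine reaches the reject state sR and halts.

The machine executed 4 steps before halting.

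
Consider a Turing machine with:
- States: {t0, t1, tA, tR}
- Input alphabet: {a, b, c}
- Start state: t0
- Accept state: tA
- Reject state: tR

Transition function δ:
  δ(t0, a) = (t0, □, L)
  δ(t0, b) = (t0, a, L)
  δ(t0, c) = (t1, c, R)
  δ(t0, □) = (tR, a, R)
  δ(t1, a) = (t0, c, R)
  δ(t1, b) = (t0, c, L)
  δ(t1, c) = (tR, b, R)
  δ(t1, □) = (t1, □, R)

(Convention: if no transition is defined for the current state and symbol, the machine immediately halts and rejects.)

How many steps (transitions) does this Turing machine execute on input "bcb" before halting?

Execution trace:
Initial: [t0]bcb
Step 1: δ(t0, b) = (t0, a, L) → [t0]□acb
Step 2: δ(t0, □) = (tR, a, R) → a[tR]acb

The machine reaches the reject state tR and halts.

The machine executed 2 steps before halting.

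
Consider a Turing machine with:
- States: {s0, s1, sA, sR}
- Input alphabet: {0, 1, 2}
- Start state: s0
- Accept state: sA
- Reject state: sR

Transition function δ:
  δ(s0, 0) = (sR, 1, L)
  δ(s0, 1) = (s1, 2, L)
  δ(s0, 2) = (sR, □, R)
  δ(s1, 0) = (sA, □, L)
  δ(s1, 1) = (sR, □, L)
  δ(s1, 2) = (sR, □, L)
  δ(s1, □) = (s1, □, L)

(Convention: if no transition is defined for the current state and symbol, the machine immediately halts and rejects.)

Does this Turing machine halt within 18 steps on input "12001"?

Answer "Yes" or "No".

Execution trace:
Initial: [s0]12001
Step 1: δ(s0, 1) = (s1, 2, L) → [s1]□22001
Step 2: δ(s1, □) = (s1, □, L) → [s1]□□22001
Step 3: δ(s1, □) = (s1, □, L) → [s1]□□□22001
Step 4: δ(s1, □) = (s1, □, L) → [s1]□□□□22001
Step 5: δ(s1, □) = (s1, □, L) → [s1]□□□□□22001
Step 6: δ(s1, □) = (s1, □, L) → [s1]□□□□□□22001
Step 7: δ(s1, □) = (s1, □, L) → [s1]□□□□□□□22001
Step 8: δ(s1, □) = (s1, □, L) → [s1]□□□□□□□□22001
Step 9: δ(s1, □) = (s1, □, L) → [s1]□□□□□□□□□22001
Step 10: δ(s1, □) = (s1, □, L) → [s1]□□□□□□□□□□22001
Step 11: δ(s1, □) = (s1, □, L) → [s1]□□□□□□□□□□□22001
Step 12: δ(s1, □) = (s1, □, L) → [s1]□□□□□□□□□□□□22001
Step 13: δ(s1, □) = (s1, □, L) → [s1]□□□□□□□□□□□□□22001
Step 14: δ(s1, □) = (s1, □, L) → [s1]□□□□□□□□□□□□□□22001
Step 15: δ(s1, □) = (s1, □, L) → [s1]□□□□□□□□□□□□□□□22001
Step 16: δ(s1, □) = (s1, □, L) → [s1]□□□□□□□□□□□□□□□□22001
Step 17: δ(s1, □) = (s1, □, L) → [s1]□□□□□□□□□□□□□□□□□22001
Step 18: δ(s1, □) = (s1, □, L) → [s1]□□□□□□□□□□□□□□□□□□22001

The machine has not reached a halting state after 18 steps.
The machine did not halt within the 18-step bound.

Answer: No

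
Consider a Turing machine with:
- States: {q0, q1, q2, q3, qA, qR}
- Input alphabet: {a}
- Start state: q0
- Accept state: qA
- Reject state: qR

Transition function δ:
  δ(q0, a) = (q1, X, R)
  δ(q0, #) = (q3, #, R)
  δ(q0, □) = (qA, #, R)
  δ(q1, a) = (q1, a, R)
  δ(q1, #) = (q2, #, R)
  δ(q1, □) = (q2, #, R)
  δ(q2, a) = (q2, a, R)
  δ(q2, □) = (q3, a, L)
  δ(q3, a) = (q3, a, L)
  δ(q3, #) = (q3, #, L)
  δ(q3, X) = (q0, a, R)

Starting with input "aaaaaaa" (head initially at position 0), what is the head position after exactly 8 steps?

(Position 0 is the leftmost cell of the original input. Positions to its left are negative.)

Execution trace (head position shown):
Step 0: [q0]aaaaaaa  (head at position 0)
Step 1: move right → X[q1]aaaaaa  (head at position 1)
Step 2: move right → Xa[q1]aaaaa  (head at position 2)
Step 3: move right → Xaa[q1]aaaa  (head at position 3)
Step 4: move right → Xaaa[q1]aaa  (head at position 4)
Step 5: move right → Xaaaa[q1]aa  (head at position 5)
Step 6: move right → Xaaaaa[q1]a  (head at position 6)
Step 7: move right → Xaaaaaa[q1]□  (head at position 7)
Step 8: move right → Xaaaaaa#[q2]□  (head at position 8)

After 8 steps, the head is at position 8.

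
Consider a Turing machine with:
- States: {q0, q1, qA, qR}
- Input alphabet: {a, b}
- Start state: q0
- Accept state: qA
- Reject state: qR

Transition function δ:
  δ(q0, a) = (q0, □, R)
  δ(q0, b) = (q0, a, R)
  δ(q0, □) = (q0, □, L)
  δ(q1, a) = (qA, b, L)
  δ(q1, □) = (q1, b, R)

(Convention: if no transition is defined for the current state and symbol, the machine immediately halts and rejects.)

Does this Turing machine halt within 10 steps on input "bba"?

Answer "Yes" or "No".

Execution trace:
Initial: [q0]bba
Step 1: δ(q0, b) = (q0, a, R) → a[q0]ba
Step 2: δ(q0, b) = (q0, a, R) → aa[q0]a
Step 3: δ(q0, a) = (q0, □, R) → aa□[q0]□
Step 4: δ(q0, □) = (q0, □, L) → aa[q0]□□
Step 5: δ(q0, □) = (q0, □, L) → a[q0]a□□
Step 6: δ(q0, a) = (q0, □, R) → a□[q0]□□
Step 7: δ(q0, □) = (q0, □, L) → a[q0]□□□
Step 8: δ(q0, □) = (q0, □, L) → [q0]a□□□
Step 9: δ(q0, a) = (q0, □, R) → □[q0]□□□
Step 10: δ(q0, □) = (q0, □, L) → [q0]□□□□

The machine has not reached a halting state after 10 steps.
The machine did not halt within the 10-step bound.

Answer: No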